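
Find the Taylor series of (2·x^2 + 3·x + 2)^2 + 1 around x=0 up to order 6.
4·x^4 + 12·x^3 + 17·x^2 + 12·x + 5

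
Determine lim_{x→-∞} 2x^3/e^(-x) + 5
The quotient is an ∞/∞ indeterminate form as x → -∞.
Compare growth rates of the dominant terms (exponentials ≫ polynomials ≫ logarithms), or apply L'Hôpital's rule; the quotient → 0.
Adding the constant: 0 + 5 = 5. Limit = 5.

Final answer: 5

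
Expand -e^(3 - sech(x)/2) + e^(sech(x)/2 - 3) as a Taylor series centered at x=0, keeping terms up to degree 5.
x^4·(13·e^(-5/2)/96 + 7·e^(5/2)/96) + x^2·(-e^(5/2)/4 - e^(-5/2)/4) - e^(5/2) + e^(-5/2)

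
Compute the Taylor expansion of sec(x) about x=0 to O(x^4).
x^2/2 + 1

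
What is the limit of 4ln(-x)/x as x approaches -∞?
This is an ∞/∞ indeterminate form as x → -∞.
Compare growth rates of the dominant terms (exponentials ≫ polynomials ≫ logarithms), or apply L'Hôpital's rule; the quotient → 0.
Limit = 0.

Final answer: 0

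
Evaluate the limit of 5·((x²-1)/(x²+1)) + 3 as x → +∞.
Evaluate the dominant behaviour as x → +∞; each term tends to a finite value or vanishes.
Limit = 8.

Final answer: 8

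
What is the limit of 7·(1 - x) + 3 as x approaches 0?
Direct substitution at x = 0 gives 10.

Final answer: 10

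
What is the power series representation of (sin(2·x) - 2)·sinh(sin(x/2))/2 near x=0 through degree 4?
-x^4/3 + x^2/2 - x/2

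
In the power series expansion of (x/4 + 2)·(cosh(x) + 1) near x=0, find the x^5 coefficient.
Expand to order 5: (x/4 + 2)·(cosh(x) + 1) = x^5/96 + x^4/12 + x^3/8 + x^2 + x/2 + 4 + O(x^6).
The coefficient of x^5 is 1/96.

Final answer: 1/96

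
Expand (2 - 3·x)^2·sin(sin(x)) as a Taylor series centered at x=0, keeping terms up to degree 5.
-13·x^5/5 + 4·x^4 + 23·x^3/3 - 12·x^2 + 4·x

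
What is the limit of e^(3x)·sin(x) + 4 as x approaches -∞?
Evaluate the dominant behaviour as x → -∞; each term tends to a finite value or vanishes.
Limit = 4.

Final answer: 4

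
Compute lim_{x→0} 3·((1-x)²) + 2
Direct substitution at x = 0 gives 5.

Final answer: 5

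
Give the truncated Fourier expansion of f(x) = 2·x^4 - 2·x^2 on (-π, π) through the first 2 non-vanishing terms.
(104 - 16·π^2)·cos(x) - 2·π^2/3 + 2·π^4/5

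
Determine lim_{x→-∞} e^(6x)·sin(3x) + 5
Evaluate the dominant behaviour as x → -∞; each term tends to a finite value or vanishes.
Limit = 5.

Final answer: 5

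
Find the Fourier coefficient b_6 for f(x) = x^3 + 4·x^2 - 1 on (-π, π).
b_6 = (1/π) ∫_{-π}^{π} f(x)·sin(6x) dx.
Evaluate the integral (use parity and integration by parts as needed): b_6 = 1/18 - π^2/3.

Final answer: 1/18 - π^2/3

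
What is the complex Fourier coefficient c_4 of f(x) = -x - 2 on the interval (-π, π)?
Compute the real Fourier coefficients first: a_4 = 0, b_4 = 1/2.
Then c_4 = (a_4 − i·b_4)/2 = -i/4.

Final answer: -i/4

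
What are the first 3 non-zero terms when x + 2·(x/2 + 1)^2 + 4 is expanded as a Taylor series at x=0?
x^2/2 + 3·x + 6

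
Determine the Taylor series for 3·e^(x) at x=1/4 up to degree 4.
3·e^(1/4) + 3·e^(1/4)·(x - 1/4) + 3·e^(1/4)·(x - 1/4)^2/2 + e^(1/4)·(x - 1/4)^3/2 + e^(1/4)·(x - 1/4)^4/8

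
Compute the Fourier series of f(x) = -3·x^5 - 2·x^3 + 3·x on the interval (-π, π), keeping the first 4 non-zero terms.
(-690 - 6·π^4 + 116·π^2)·sin(x) + (-13·π^2 + 33/2 + 3·π^4)·sin(2·x) + (-2·π^4 - 2/27 + 28·π^2/9)·sin(3·x) + (-7·π^2/8 - 75/64 + 3·π^4/2)·sin(4·x)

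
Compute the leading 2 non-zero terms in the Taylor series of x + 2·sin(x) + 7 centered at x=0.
3·x + 7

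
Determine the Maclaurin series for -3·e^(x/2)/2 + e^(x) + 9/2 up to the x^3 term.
13·x^3/96 + 5·x^2/16 + x/4 + 4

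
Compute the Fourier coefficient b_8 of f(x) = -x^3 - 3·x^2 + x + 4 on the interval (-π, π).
b_8 = (1/π) ∫_{-π}^{π} f(x)·sin(8x) dx.
Evaluate the integral (use parity and integration by parts as needed): b_8 = -35/128 + π^2/4.

Final answer: -35/128 + π^2/4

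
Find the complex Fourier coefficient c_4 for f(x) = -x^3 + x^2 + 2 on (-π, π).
Compute the real Fourier coefficients first: a_4 = 1/4, b_4 = -3/16 + π^2/2.
Then c_4 = (a_4 − i·b_4)/2 = 1/8 - i·π^2/4 + 3·i/32.

Final answer: 1/8 - i·π^2/4 + 3·i/32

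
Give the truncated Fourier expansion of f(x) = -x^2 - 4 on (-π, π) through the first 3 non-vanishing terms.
4·cos(x) - cos(2·x) - 4 - π^2/3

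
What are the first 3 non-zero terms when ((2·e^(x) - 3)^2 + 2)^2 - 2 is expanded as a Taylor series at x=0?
28·x^2 - 24·x + 7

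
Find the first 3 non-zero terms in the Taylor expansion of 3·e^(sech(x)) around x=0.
e·x^4 - 3·e·x^2/2 + 3·e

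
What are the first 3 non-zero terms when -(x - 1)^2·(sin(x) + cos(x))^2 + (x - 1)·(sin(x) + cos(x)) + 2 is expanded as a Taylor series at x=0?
-23·x^4/8 - x^3 + 9·x^2/2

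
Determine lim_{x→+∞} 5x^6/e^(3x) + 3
The quotient is an ∞/∞ indeterminate form as x → +∞.
The exponential denominator e^(3x) dominates the polynomial numerator (e^x ≫ x^6 as x → ∞), so the quotient → 0.
Adding the constant: 0 + 3 = 3. Limit = 3.

Final answer: 3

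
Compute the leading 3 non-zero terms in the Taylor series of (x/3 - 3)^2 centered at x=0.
x^2/9 - 2·x + 9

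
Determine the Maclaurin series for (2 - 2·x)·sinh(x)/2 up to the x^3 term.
x^3/6 - x^2 + x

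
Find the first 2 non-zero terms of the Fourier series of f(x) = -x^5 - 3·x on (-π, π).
(-246 - 2·π^4 + 40·π^2)·sin(x) + (-5·π^2 + 21/2 + π^4)·sin(2·x)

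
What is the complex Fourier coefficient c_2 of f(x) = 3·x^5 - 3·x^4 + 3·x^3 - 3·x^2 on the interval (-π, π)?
Compute the real Fourier coefficients first: a_2 = 6 - 6·π^2, b_2 = -3·π^4 - 18 + 12·π^2.
Then c_2 = (a_2 − i·b_2)/2 = -3·π^2 + 3 - 6·i·π^2 + 9·i + 3·i·π^4/2.

Final answer: -3·π^2 + 3 - 6·i·π^2 + 9·i + 3·i·π^4/2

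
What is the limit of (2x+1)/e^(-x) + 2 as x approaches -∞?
The quotient is an ∞/∞ indeterminate form as x → -∞.
Compare growth rates of the dominant terms (exponentials ≫ polynomials ≫ logarithms), or apply L'Hôpital's rule; the quotient → 0.
Adding the constant: 0 + 2 = 2. Limit = 2.

Final answer: 2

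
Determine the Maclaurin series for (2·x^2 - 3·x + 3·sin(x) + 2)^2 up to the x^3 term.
-2·x^3 + 8·x^2 + 4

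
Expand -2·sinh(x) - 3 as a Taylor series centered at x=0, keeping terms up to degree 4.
-x^3/3 - 2·x - 3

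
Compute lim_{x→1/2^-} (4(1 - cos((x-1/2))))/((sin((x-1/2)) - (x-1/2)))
Both numerator and denominator → 0 as x → 1/2^-; this is a 0/0 indeterminate form.
Expand each to leading order near x = 1/2: numerator ~ 2·(x - 1/2)^2, denominator ~ -(x - 1/2)^3/6.
The limit of the ratio is ∞.

Final answer: ∞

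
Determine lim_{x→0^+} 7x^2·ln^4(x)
This is a 0·∞ indeterminate form at x → 0⁺.
Rewrite the product as 7·ln^4(x) / x^(-2) and apply L'Hôpital, or use the standard hierarchy x^(-2) ≫ |ln x|^4 as x → 0⁺.
The indeterminate product → 0, so the limit = 0.

Final answer: 0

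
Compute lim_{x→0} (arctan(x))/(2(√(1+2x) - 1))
Both numerator and denominator → 0 as x → 0; this is a 0/0 indeterminate form.
Expand each to leading order near x = 0: numerator ~ x, denominator ~ 2·x.
The limit of the ratio is 1/2.

Final answer: 1/2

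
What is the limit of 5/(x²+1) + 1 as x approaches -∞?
Evaluate the dominant behaviour as x → -∞; each term tends to a finite value or vanishes.
Limit = 1.

Final answer: 1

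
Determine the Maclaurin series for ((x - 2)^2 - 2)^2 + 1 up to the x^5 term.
x^4 - 8·x^3 + 20·x^2 - 16·x + 5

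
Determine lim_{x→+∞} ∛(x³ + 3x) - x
This is an ∞ − ∞ indeterminate form.
Multiply by (A² + AB + B²)/(A² + AB + B²) where A = ∛(x³+3x), B = x to use A³ − B³ = (A−B)(A²+AB+B²); the x³ terms cancel, leaving (3x)/(A²+AB+B²) with denominator ~ 3x², so the limit is 0.
Limit = 0.

Final answer: 0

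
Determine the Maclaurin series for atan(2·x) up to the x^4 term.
-8·x^3/3 + 2·x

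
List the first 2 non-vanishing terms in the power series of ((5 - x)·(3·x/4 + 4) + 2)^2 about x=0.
484 - 11·x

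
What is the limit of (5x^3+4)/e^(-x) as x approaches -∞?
This is an ∞/∞ indeterminate form as x → -∞.
Compare growth rates of the dominant terms (exponentials ≫ polynomials ≫ logarithms), or apply L'Hôpital's rule; the quotient → 0.
Limit = 0.

Final answer: 0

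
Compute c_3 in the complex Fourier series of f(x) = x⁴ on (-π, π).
Compute the real Fourier coefficients first: a_3 = 16/27 - 8·π^2/9, b_3 = 0.
Then c_3 = (a_3 − i·b_3)/2 = 8/27 - 4·π^2/9.

Final answer: 8/27 - 4·π^2/9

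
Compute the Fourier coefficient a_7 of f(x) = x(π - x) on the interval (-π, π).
a_7 = (1/π) ∫_{-π}^{π} f(x)·cos(7x) dx.
Evaluate the integral (use parity and integration by parts as needed): a_7 = 4/49.

Final answer: 4/49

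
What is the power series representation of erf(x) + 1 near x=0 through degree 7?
-x^7/(21·√(π)) + x^5/(5·√(π)) - 2·x^3/(3·√(π)) + 2·x/√(π) + 1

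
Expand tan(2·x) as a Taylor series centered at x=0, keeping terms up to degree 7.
2176·x^7/315 + 64·x^5/15 + 8·x^3/3 + 2·x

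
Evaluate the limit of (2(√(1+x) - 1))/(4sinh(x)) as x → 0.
Both numerator and denominator → 0 as x → 0; this is a 0/0 indeterminate form.
Expand each to leading order near x = 0: numerator ~ x, denominator ~ 4·x.
The limit of the ratio is 1/4.

Final answer: 1/4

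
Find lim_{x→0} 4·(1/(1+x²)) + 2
Direct substitution at x = 0 gives 6.

Final answer: 6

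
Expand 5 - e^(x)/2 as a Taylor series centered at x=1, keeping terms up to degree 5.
-e/2 + 5 - e·(x - 1)/2 - e·(x - 1)^2/4 - e·(x - 1)^3/12 - e·(x - 1)^4/48 - e·(x - 1)^5/240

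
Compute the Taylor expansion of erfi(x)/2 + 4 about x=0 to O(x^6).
x^5/(10·√(π)) + x^3/(3·√(π)) + x/√(π) + 4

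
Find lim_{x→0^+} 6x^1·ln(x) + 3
The product is a 0·∞ indeterminate form at x → 0⁺.
Rewrite the product as 6·ln(x) / x^(-1) and apply L'Hôpital, or use the standard hierarchy x^(-1) ≫ |ln x| as x → 0⁺.
The indeterminate product → 0, so the limit = 3.

Final answer: 3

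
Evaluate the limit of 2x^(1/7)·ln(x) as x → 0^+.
This is a 0·∞ indeterminate form at x → 0⁺.
Rewrite the product as 2·ln(x) / x^(-1/7) and apply L'Hôpital, or use the standard hierarchy x^(-1/7) ≫ |ln x| as x → 0⁺.
The indeterminate product → 0, so the limit = 0.

Final answer: 0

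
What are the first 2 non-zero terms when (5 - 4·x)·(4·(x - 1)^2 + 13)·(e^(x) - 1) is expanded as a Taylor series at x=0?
-131·x^2/2 + 85·x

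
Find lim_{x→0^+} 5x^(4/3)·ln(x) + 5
The product is a 0·∞ indeterminate form at x → 0⁺.
Rewrite the product as 5·ln(x) / x^(-4/3) and apply L'Hôpital, or use the standard hierarchy x^(-4/3) ≫ |ln x| as x → 0⁺.
The indeterminate product → 0, so the limit = 5.

Final answer: 5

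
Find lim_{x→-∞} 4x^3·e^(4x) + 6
The product is a 0·∞ indeterminate form at x → -∞.
Rewrite the product as 4x^3 / e^(-4x) (an ∞/∞ form) and apply L'Hôpital, or use the standard hierarchy e^(4|x|) ≫ |x^3| as x → -∞.
The indeterminate product → 0, so the limit = 6.

Final answer: 6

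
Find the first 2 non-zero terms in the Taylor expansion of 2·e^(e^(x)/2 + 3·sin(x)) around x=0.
7·x·e^(1/2) + 2·e^(1/2)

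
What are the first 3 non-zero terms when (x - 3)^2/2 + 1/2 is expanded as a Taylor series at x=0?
x^2/2 - 3·x + 5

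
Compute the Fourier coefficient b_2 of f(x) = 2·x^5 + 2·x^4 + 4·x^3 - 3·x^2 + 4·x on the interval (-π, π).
b_2 = (1/π) ∫_{-π}^{π} f(x)·sin(2x) dx.
Evaluate the integral (use parity and integration by parts as needed): b_2 = -2·π^4 - 13 + 6·π^2.

Final answer: -2·π^4 - 13 + 6·π^2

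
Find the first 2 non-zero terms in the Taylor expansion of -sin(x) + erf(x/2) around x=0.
x^3·(1/6 - 1/(12·√(π))) + x·(-1 + 1/√(π))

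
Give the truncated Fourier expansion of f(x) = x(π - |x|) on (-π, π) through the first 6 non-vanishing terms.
8·sin(x)/π + 8·sin(3·x)/(27·π) + 8·sin(5·x)/(125·π) + 8·sin(7·x)/(343·π) + 8·sin(9·x)/(729·π) + 8·sin(11·x)/(1331·π)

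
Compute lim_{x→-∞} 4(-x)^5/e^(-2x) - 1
The quotient is an ∞/∞ indeterminate form as x → -∞.
Compare growth rates of the dominant terms (exponentials ≫ polynomials ≫ logarithms), or apply L'Hôpital's rule; the quotient → 0.
Adding the constant: 0 - 1 = -1. Limit = -1.

Final answer: -1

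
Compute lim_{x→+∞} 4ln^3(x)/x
This is an ∞/∞ indeterminate form as x → +∞.
The polynomial denominator x dominates the logarithmic numerator (any positive power of x ≫ ln^3(x) as x → ∞), so the quotient → 0.
Limit = 0.

Final answer: 0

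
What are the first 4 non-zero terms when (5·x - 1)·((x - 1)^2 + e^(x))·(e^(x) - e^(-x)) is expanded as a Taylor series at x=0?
55·x^4/3 - 41·x^3/3 + 22·x^2 - 4·x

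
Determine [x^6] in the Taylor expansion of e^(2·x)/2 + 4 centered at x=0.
Expand to order 6: e^(2·x)/2 + 4 = 2·x^6/45 + 2·x^5/15 + x^4/3 + 2·x^3/3 + x^2 + x + 9/2 + O(x^7).
The coefficient of x^6 is 2/45.

Final answer: 2/45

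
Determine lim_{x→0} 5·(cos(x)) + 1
Direct substitution at x = 0 gives 6.

Final answer: 6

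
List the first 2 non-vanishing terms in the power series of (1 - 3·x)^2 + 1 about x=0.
2 - 6·x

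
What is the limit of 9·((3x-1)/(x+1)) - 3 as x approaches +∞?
Evaluate the dominant behaviour as x → +∞; each term tends to a finite value or vanishes.
Limit = 24.

Final answer: 24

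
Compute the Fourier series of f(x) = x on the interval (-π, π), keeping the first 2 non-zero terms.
2·sin(x) - sin(2·x)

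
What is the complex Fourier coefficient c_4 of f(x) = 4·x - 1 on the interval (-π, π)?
Compute the real Fourier coefficients first: a_4 = 0, b_4 = -2.
Then c_4 = (a_4 − i·b_4)/2 = i.

Final answer: i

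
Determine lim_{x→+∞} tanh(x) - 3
Evaluate the dominant behaviour as x → +∞; each term tends to a finite value or vanishes.
Limit = -2.

Final answer: -2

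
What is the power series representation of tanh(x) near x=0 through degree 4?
-x^3/3 + x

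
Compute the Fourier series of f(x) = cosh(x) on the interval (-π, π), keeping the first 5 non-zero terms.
-cos(x)·sinh(π)/π + 2·cos(2·x)·sinh(π)/(5·π) - cos(3·x)·sinh(π)/(5·π) + 2·cos(4·x)·sinh(π)/(17·π) + sinh(π)/π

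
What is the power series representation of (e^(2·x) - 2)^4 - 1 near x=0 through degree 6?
-928·x^6/45 - 736·x^5/15 - 80·x^4/3 + 32·x^3/3 + 16·x^2 - 8·x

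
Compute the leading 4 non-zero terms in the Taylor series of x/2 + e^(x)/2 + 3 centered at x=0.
x^3/12 + x^2/4 + x + 7/2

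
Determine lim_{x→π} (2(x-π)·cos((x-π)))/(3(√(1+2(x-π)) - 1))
Both numerator and denominator → 0 as x → π; this is a 0/0 indeterminate form.
Expand each to leading order near x = π: numerator ~ 2·(x - π), denominator ~ 3·(x - π).
The limit of the ratio is 2/3.

Final answer: 2/3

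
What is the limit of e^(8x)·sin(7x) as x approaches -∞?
Evaluate the dominant behaviour as x → -∞; each term tends to a finite value or vanishes.
Limit = 0.

Final answer: 0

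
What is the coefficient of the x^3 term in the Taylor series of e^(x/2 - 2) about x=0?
Expand to order 3: e^(x/2 - 2) = x^3·e^(-2)/48 + x^2·e^(-2)/8 + x·e^(-2)/2 + e^(-2) + O(x^4).
The coefficient of x^3 is e^(-2)/48.

Final answer: e^(-2)/48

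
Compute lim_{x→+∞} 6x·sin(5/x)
As x → +∞: let u = 5/x → 0⁺; then 6·x·sin(5/x) = 6·5·sin(u)/u → 6·5·1 = 30.
Limit = 30.

Final answer: 30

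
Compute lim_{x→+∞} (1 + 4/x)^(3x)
As x → +∞: write (1 + 4/x)^(3x) = ((1 + 4/x)^x)^3 → (e^4)^3 = e^12.
Limit = e^(12).

Final answer: e^(12)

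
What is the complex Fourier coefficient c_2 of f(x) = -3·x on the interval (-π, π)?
Compute the real Fourier coefficients first: a_2 = 0, b_2 = 3.
Then c_2 = (a_2 − i·b_2)/2 = -3·i/2.

Final answer: -3·i/2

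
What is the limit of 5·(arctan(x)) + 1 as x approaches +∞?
Evaluate the dominant behaviour as x → +∞; each term tends to a finite value or vanishes.
Limit = 1 + 5·π/2.

Final answer: 1 + 5·π/2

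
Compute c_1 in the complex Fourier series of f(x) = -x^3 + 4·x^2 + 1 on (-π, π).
Compute the real Fourier coefficients first: a_1 = -16, b_1 = 12 - 2·π^2.
Then c_1 = (a_1 − i·b_1)/2 = -8 - 6·i + i·π^2.

Final answer: -8 - 6·i + i·π^2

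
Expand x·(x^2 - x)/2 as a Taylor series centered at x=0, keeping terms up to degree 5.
x^3/2 - x^2/2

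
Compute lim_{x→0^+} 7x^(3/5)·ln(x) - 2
The product is a 0·∞ indeterminate form at x → 0⁺.
Rewrite the product as 7·ln(x) / x^(-3/5) and apply L'Hôpital, or use the standard hierarchy x^(-3/5) ≫ |ln x| as x → 0⁺.
The indeterminate product → 0, so the limit = -2.

Final answer: -2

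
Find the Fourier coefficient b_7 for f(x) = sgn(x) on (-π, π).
b_7 = (1/π) ∫_{-π}^{π} f(x)·sin(7x) dx.
Evaluate the integral (use parity and integration by parts as needed): b_7 = 4/(7·π).

Final answer: 4/(7·π)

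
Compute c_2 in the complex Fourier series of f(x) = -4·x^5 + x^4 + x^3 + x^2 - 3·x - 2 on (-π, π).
Compute the real Fourier coefficients first: a_2 = -2 + 2·π^2, b_2 = -21·π^2 + 69/2 + 4·π^4.
Then c_2 = (a_2 − i·b_2)/2 = -1 + π^2 - 2·i·π^4 - 69·i/4 + 21·i·π^2/2.

Final answer: -1 + π^2 - 2·i·π^4 - 69·i/4 + 21·i·π^2/2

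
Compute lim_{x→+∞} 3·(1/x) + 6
Evaluate the dominant behaviour as x → +∞; each term tends to a finite value or vanishes.
Limit = 6.

Final answer: 6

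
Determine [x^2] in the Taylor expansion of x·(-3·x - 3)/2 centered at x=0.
Expand to order 2: x·(-3·x - 3)/2 = -3·x^2/2 - 3·x/2 + O(x^3).
The coefficient of x^2 is -3/2.

Final answer: -3/2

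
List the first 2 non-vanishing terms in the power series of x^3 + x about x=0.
x^3 + x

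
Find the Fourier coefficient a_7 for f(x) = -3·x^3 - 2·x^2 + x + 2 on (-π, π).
a_7 = (1/π) ∫_{-π}^{π} f(x)·cos(7x) dx.
Evaluate the integral (use parity and integration by parts as needed): a_7 = 8/49.

Final answer: 8/49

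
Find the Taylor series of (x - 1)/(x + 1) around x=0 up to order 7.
2·x^7 - 2·x^6 + 2·x^5 - 2·x^4 + 2·x^3 - 2·x^2 + 2·x - 1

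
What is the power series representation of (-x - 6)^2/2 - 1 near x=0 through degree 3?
x^2/2 + 6·x + 17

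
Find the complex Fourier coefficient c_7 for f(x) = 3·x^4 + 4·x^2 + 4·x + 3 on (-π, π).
Compute the real Fourier coefficients first: a_7 = -24·π^2/49 - 640/2401, b_7 = 8/7.
Then c_7 = (a_7 − i·b_7)/2 = -12·π^2/49 - 320/2401 - 4·i/7.

Final answer: -12·π^2/49 - 320/2401 - 4·i/7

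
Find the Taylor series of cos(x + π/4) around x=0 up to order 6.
-√(2)·x^6/1440 - √(2)·x^5/240 + √(2)·x^4/48 + √(2)·x^3/12 - √(2)·x^2/4 - √(2)·x/2 + √(2)/2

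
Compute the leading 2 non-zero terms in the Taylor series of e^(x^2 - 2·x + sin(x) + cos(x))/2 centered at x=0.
-e·x/2 + e/2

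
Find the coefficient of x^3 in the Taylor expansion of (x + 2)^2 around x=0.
Expand to order 3: (x + 2)^2 = x^2 + 4·x + 4 + O(x^4).
The coefficient of x^3 is 0.

Final answer: 0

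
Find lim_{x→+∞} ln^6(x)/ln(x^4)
This is an ∞/∞ indeterminate form as x → +∞.
Write ln(x^4) = 4·ln(x), reducing the quotient to ln^5(x)/4 → ∞.
Limit = ∞.

Final answer: ∞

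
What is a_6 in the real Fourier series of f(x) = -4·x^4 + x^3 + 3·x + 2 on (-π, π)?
a_6 = (1/π) ∫_{-π}^{π} f(x)·cos(6x) dx.
Evaluate the integral (use parity and integration by parts as needed): a_6 = 4/27 - 8·π^2/9.

Final answer: 4/27 - 8·π^2/9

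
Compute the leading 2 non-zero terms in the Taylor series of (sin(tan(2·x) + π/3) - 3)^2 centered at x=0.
x·(-6 + √(3)) + (-3 + √(3)/2)^2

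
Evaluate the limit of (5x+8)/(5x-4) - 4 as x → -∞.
Evaluate the dominant behaviour as x → -∞; each term tends to a finite value or vanishes.
Limit = -3.

Final answer: -3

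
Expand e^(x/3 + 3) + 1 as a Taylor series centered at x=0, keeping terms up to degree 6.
x^6·e^(3)/524880 + x^5·e^(3)/29160 + x^4·e^(3)/1944 + x^3·e^(3)/162 + x^2·e^(3)/18 + x·e^(3)/3 + 1 + e^(3)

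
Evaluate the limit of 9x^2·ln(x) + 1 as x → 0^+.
The product is a 0·∞ indeterminate form at x → 0⁺.
Rewrite the product as 9·ln(x) / x^(-2) and apply L'Hôpital, or use the standard hierarchy x^(-2) ≫ |ln x| as x → 0⁺.
The indeterminate product → 0, so the limit = 1.

Final answer: 1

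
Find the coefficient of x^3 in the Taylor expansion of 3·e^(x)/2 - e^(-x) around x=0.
Expand to order 3: 3·e^(x)/2 - e^(-x) = 5·x^3/12 + x^2/4 + 5·x/2 + 1/2 + O(x^4).
The coefficient of x^3 is 5/12.

Final answer: 5/12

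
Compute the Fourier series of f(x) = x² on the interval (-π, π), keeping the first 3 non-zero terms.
-4·cos(x) + cos(2·x) + π^2/3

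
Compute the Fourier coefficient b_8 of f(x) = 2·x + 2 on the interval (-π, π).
b_8 = (1/π) ∫_{-π}^{π} f(x)·sin(8x) dx.
Evaluate the integral (use parity and integration by parts as needed): b_8 = -1/2.

Final answer: -1/2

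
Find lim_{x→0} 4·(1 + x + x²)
Direct substitution at x = 0 gives 4.

Final answer: 4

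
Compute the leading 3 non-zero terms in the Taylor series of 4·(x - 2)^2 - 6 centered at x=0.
4·x^2 - 16·x + 10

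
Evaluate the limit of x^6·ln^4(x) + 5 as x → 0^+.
The product is a 0·∞ indeterminate form at x → 0⁺.
Rewrite the product as ln^4(x) / x^(-6) and apply L'Hôpital, or use the standard hierarchy x^(-6) ≫ |ln x|^4 as x → 0⁺.
The indeterminate product → 0, so the limit = 5.

Final answer: 5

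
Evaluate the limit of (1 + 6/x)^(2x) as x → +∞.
As x → +∞: write (1 + 6/x)^(2x) = ((1 + 6/x)^x)^2 → (e^6)^2 = e^12.
Limit = e^(12).

Final answer: e^(12)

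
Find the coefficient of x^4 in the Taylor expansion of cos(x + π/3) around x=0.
Expand to order 4: cos(x + π/3) = x^4/48 + √(3)·x^3/12 - x^2/4 - √(3)·x/2 + 1/2 + O(x^5).
The coefficient of x^4 is 1/48.

Final answer: 1/48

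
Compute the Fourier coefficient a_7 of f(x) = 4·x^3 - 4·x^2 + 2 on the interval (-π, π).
a_7 = (1/π) ∫_{-π}^{π} f(x)·cos(7x) dx.
Evaluate the integral (use parity and integration by parts as needed): a_7 = 16/49.

Final answer: 16/49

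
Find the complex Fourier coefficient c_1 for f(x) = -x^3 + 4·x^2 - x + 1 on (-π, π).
Compute the real Fourier coefficients first: a_1 = -16, b_1 = 10 - 2·π^2.
Then c_1 = (a_1 − i·b_1)/2 = -8 - 5·i + i·π^2.

Final answer: -8 - 5·i + i·π^2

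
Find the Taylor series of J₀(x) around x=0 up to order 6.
-x^6/2304 + x^4/64 - x^2/4 + 1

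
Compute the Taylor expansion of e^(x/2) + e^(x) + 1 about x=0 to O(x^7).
13·x^6/9216 + 11·x^5/1280 + 17·x^4/384 + 3·x^3/16 + 5·x^2/8 + 3·x/2 + 3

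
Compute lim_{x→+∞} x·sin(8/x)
As x → +∞: let u = 8/x → 0⁺; then x·sin(8/x) = 8·sin(u)/u → 8·1 = 8.
Limit = 8.

Final answer: 8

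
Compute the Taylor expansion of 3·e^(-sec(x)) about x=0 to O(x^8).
-x^6·e^(-1)/240 - x^4·e^(-1)/4 - 3·x^2·e^(-1)/2 + 3·e^(-1)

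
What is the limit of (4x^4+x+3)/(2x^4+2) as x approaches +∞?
This is an ∞/∞ indeterminate form as x → +∞.
Divide numerator and denominator by x^4 and let the lower-order terms vanish; the leading terms give 4/2 = 2.
Limit = 2.

Final answer: 2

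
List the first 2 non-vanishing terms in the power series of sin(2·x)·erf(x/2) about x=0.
-3·x^4/(2·√(π)) + 2·x^2/√(π)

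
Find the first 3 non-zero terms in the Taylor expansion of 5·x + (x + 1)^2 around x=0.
x^2 + 7·x + 1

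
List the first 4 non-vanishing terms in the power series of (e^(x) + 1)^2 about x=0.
5·x^3/3 + 3·x^2 + 4·x + 4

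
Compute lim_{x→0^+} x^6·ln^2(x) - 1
The product is a 0·∞ indeterminate form at x → 0⁺.
Rewrite the product as ln^2(x) / x^(-6) and apply L'Hôpital, or use the standard hierarchy x^(-6) ≫ |ln x|^2 as x → 0⁺.
The indeterminate product → 0, so the limit = -1.

Final answer: -1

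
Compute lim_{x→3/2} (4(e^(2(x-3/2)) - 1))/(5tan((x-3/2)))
Both numerator and denominator → 0 as x → 3/2; this is a 0/0 indeterminate form.
Expand each to leading order near x = 3/2: numerator ~ 8·(x - 3/2), denominator ~ 5·(x - 3/2).
The limit of the ratio is 8/5.

Final answer: 8/5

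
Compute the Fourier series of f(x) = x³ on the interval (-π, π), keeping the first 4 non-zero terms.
(-12 + 2·π^2)·sin(x) + (3/2 - π^2)·sin(2·x) + (-4/9 + 2·π^2/3)·sin(3·x) + (3/16 - π^2/2)·sin(4·x)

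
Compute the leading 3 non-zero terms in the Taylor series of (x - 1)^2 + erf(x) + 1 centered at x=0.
x^2 + x·(-2 + 2/√(π)) + 2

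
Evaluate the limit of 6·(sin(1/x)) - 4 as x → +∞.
Evaluate the dominant behaviour as x → +∞; each term tends to a finite value or vanishes.
Limit = -4.

Final answer: -4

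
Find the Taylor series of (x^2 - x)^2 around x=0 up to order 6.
x^4 - 2·x^3 + x^2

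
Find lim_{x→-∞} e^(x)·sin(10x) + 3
Evaluate the dominant behaviour as x → -∞; each term tends to a finite value or vanishes.
Limit = 3.

Final answer: 3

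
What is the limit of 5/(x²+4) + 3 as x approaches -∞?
Evaluate the dominant behaviour as x → -∞; each term tends to a finite value or vanishes.
Limit = 3.

Final answer: 3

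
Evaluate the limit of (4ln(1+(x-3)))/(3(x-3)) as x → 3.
Both numerator and denominator → 0 as x → 3; this is a 0/0 indeterminate form.
Expand each to leading order near x = 3: numerator ~ 4·(x - 3), denominator ~ 3·(x - 3).
The limit of the ratio is 4/3.

Final answer: 4/3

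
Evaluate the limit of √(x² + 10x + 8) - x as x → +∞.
This is an ∞ − ∞ indeterminate form.
Multiply and divide by the conjugate √(x²+10x + 8) + x; the x² terms cancel, leaving (10x + 8)/(√(x²+10x + 8)+x) → 10/2 = 5.
Limit = 5.

Final answer: 5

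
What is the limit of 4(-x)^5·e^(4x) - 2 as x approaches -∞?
The product is a 0·∞ indeterminate form at x → -∞.
Rewrite the product as 4(-x)^5 / e^(-4x) (an ∞/∞ form) and apply L'Hôpital, or use the standard hierarchy e^(4|x|) ≫ |(-x)^5| as x → -∞.
The indeterminate product → 0, so the limit = -2.

Final answer: -2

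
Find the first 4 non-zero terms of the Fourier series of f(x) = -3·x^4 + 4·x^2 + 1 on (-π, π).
(-160 + 24·π^2)·cos(x) + (13 - 6·π^2)·cos(2·x) + (-32/9 + 8·π^2/3)·cos(3·x) - 3·π^4/5 + 1 + 4·π^2/3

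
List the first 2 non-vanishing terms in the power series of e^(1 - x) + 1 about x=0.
-e·x + 1 + e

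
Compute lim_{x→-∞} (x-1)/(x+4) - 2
Evaluate the dominant behaviour as x → -∞; each term tends to a finite value or vanishes.
Limit = -1.

Final answer: -1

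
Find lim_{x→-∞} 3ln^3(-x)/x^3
This is an ∞/∞ indeterminate form as x → -∞.
Compare growth rates of the dominant terms (exponentials ≫ polynomials ≫ logarithms), or apply L'Hôpital's rule; the quotient → 0.
Limit = 0.

Final answer: 0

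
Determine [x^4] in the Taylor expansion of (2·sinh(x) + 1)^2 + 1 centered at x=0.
Expand to order 4: (2·sinh(x) + 1)^2 + 1 = 4·x^4/3 + 2·x^3/3 + 4·x^2 + 4·x + 2 + O(x^5).
The coefficient of x^4 is 4/3.

Final answer: 4/3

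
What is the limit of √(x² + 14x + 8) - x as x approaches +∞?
This is an ∞ − ∞ indeterminate form.
Multiply and divide by the conjugate √(x²+14x + 8) + x; the x² terms cancel, leaving (14x + 8)/(√(x²+14x + 8)+x) → 14/2 = 7.
Limit = 7.

Final answer: 7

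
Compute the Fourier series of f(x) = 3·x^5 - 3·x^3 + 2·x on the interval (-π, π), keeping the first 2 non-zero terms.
(-126·π^2 + 6·π^4 + 760)·sin(x) + (-3·π^4 - 29 + 18·π^2)·sin(2·x)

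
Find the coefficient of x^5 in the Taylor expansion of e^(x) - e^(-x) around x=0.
Expand to order 5: e^(x) - e^(-x) = x^5/60 + x^3/3 + 2·x + O(x^6).
The coefficient of x^5 is 1/60.

Final answer: 1/60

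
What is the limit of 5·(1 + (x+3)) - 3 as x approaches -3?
Direct substitution at x = -3 gives 2.

Final answer: 2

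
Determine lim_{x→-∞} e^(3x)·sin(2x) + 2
Evaluate the dominant behaviour as x → -∞; each term tends to a finite value or vanishes.
Limit = 2.

Final answer: 2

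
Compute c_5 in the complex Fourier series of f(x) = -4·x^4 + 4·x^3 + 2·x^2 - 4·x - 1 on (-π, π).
Compute the real Fourier coefficients first: a_5 = -392/625 + 32·π^2/25, b_5 = -248/125 + 8·π^2/5.
Then c_5 = (a_5 − i·b_5)/2 = -196/625 + 16·π^2/25 - 4·i·π^2/5 + 124·i/125.

Final answer: -196/625 + 16·π^2/25 - 4·i·π^2/5 + 124·i/125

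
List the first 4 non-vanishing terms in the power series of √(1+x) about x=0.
x^3/16 - x^2/8 + x/2 + 1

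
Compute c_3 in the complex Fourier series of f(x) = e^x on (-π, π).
Compute the real Fourier coefficients first: a_3 = (1 - e^(2·π))·e^(-π)/(10·π), b_3 = (-3 + 3·e^(2·π))·e^(-π)/(10·π).
Then c_3 = (a_3 − i·b_3)/2 = -e^(π)/(20·π) + e^(-π)/(20·π) - 3·i·e^(π)/(20·π) + 3·i·e^(-π)/(20·π).

Final answer: -e^(π)/(20·π) + e^(-π)/(20·π) - 3·i·e^(π)/(20·π) + 3·i·e^(-π)/(20·π)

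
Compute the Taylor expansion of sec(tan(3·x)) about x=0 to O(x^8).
32157·x^6/80 + 351·x^4/8 + 9·x^2/2 + 1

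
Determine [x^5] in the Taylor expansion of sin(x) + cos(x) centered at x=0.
Expand to order 5: sin(x) + cos(x) = x^5/120 + x^4/24 - x^3/6 - x^2/2 + x + 1 + O(x^6).
The coefficient of x^5 is 1/120.

Final answer: 1/120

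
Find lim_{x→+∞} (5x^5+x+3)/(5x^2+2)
This is an ∞/∞ indeterminate form as x → +∞.
Divide numerator and denominator by x^5 and let the lower-order terms vanish; the numerator's degree 5 exceeds the denominator's degree 2, so the quotient diverges.
Limit = ∞.

Final answer: ∞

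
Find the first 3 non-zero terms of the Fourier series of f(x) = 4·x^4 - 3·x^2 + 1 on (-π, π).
(204 - 32·π^2)·cos(x) + (-15 + 8·π^2)·cos(2·x) - π^2 + 1 + 4·π^4/5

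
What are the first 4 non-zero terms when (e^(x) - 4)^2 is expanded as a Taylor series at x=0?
x^4/3 - 2·x^2 - 6·x + 9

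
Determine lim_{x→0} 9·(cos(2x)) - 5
Direct substitution at x = 0 gives 4.

Final answer: 4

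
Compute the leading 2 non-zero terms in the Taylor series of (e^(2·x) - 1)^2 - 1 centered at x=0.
4·x^2 - 1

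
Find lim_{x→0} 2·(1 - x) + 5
Direct substitution at x = 0 gives 7.

Final answer: 7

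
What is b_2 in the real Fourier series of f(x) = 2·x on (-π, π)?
b_2 = (1/π) ∫_{-π}^{π} f(x)·sin(2x) dx.
Evaluate the integral (use parity and integration by parts as needed): b_2 = -2.

Final answer: -2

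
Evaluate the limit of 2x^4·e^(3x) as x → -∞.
This is a 0·∞ indeterminate form at x → -∞.
Rewrite the product as 2x^4 / e^(-3x) (an ∞/∞ form) and apply L'Hôpital, or use the standard hierarchy e^(3|x|) ≫ |x^4| as x → -∞.
The indeterminate product → 0, so the limit = 0.

Final answer: 0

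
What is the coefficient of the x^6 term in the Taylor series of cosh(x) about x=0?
Expand to order 6: cosh(x) = x^6/720 + x^4/24 + x^2/2 + 1 + O(x^7).
The coefficient of x^6 is 1/720.

Final answer: 1/720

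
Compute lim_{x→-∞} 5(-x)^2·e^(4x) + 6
The product is a 0·∞ indeterminate form at x → -∞.
Rewrite the product as 5(-x)^2 / e^(-4x) (an ∞/∞ form) and apply L'Hôpital, or use the standard hierarchy e^(4|x|) ≫ |(-x)^2| as x → -∞.
The indeterminate product → 0, so the limit = 6.

Final answer: 6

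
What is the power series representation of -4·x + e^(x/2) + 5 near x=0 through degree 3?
x^3/48 + x^2/8 - 7·x/2 + 6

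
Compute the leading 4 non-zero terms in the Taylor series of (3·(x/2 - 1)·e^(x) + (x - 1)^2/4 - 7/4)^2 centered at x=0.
-13·x^3/4 + 7·x^2/4 + 18·x + 81/4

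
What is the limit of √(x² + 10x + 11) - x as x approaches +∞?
This is an ∞ − ∞ indeterminate form.
Multiply and divide by the conjugate √(x²+10x + 11) + x; the x² terms cancel, leaving (10x + 11)/(√(x²+10x + 11)+x) → 10/2 = 5.
Limit = 5.

Final answer: 5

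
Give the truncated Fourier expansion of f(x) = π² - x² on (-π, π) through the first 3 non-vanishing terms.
4·cos(x) - cos(2·x) + 2·π^2/3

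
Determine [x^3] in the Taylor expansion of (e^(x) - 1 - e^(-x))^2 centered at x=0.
Expand to order 3: (e^(x) - 1 - e^(-x))^2 = -2·x^3/3 + 4·x^2 - 4·x + 1 + O(x^4).
The coefficient of x^3 is -2/3.

Final answer: -2/3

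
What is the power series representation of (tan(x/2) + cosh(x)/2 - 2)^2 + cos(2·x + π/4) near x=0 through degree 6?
x^6·(41/2880 - 2·√(2)/45) + x^5·(7/240 - 2·√(2)/15) + x^4·(1/24 + √(2)/3) + x^3·(1/8 + 2·√(2)/3) + x^2·(-√(2) - 1/2) + x·(-3/2 - √(2)) + √(2)/2 + 9/4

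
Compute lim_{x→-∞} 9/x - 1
Evaluate the dominant behaviour as x → -∞; each term tends to a finite value or vanishes.
Limit = -1.

Final answer: -1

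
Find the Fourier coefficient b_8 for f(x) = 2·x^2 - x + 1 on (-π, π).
b_8 = (1/π) ∫_{-π}^{π} f(x)·sin(8x) dx.
Evaluate the integral (use parity and integration by parts as needed): b_8 = 1/4.

Final answer: 1/4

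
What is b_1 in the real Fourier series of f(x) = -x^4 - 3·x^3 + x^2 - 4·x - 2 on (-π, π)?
b_1 = (1/π) ∫_{-π}^{π} f(x)·sin(1x) dx.
Evaluate the integral (use parity and integration by parts as needed): b_1 = 28 - 6·π^2.

Final answer: 28 - 6·π^2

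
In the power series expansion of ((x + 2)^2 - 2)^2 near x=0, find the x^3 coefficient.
Expand to order 3: ((x + 2)^2 - 2)^2 = 8·x^3 + 20·x^2 + 16·x + 4 + O(x^4).
The coefficient of x^3 is 8.

Final answer: 8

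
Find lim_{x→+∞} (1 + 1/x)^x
As x → +∞: this is the defining limit (1 + 1/x)^x → e^1.
Limit = e.

Final answer: e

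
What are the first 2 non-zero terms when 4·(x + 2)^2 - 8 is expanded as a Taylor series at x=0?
16·x + 8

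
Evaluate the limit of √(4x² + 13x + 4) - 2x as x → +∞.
As x → +∞: multiply by the conjugate to get (13x+4)/(√(4x²+13x+4)+2x); the denominator ~ 4x, so the limit is 13/4.
Limit = 13/4.

Final answer: 13/4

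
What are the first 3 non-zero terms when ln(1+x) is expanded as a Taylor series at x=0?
x^3/3 - x^2/2 + x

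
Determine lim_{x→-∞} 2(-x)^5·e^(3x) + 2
The product is a 0·∞ indeterminate form at x → -∞.
Rewrite the product as 2(-x)^5 / e^(-3x) (an ∞/∞ form) and apply L'Hôpital, or use the standard hierarchy e^(3|x|) ≫ |(-x)^5| as x → -∞.
The indeterminate product → 0, so the limit = 2.

Final answer: 2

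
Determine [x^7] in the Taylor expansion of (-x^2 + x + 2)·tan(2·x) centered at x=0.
Expand to order 7: (-x^2 + x + 2)·tan(2·x) = 3008·x^7/315 + 64·x^6/15 + 88·x^5/15 + 8·x^4/3 + 10·x^3/3 + 2·x^2 + 4·x + O(x^8).
The coefficient of x^7 is 3008/315.

Final answer: 3008/315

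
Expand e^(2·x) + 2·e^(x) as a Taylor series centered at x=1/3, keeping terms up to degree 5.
e^(2/3) + 2·e^(1/3) + (2·e^(1/3) + 2·e^(2/3))·(x - 1/3) + (e^(1/3) + 2·e^(2/3))·(x - 1/3)^2 + (e^(1/3)/3 + 4·e^(2/3)/3)·(x - 1/3)^3 + (e^(1/3)/12 + 2·e^(2/3)/3)·(x - 1/3)^4 + (e^(1/3)/60 + 4·e^(2/3)/15)·(x - 1/3)^5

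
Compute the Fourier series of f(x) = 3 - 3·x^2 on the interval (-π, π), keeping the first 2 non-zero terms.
12·cos(x) - π^2 + 3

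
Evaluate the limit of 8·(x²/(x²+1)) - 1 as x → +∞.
Evaluate the dominant behaviour as x → +∞; each term tends to a finite value or vanishes.
Limit = 7.

Final answer: 7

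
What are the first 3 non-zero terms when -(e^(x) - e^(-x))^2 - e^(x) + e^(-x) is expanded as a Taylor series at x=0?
-x^3/3 - 4·x^2 - 2·x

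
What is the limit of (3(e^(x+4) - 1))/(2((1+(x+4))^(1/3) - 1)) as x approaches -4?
Both numerator and denominator → 0 as x → -4; this is a 0/0 indeterminate form.
Expand each to leading order near x = -4: numerator ~ 3·(x + 4), denominator ~ 2·(x + 4)/3.
The limit of the ratio is 9/2.

Final answer: 9/2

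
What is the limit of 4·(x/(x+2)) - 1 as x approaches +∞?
Evaluate the dominant behaviour as x → +∞; each term tends to a finite value or vanishes.
Limit = 3.

Final answer: 3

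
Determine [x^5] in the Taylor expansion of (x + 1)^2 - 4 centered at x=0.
Expand to order 5: (x + 1)^2 - 4 = x^2 + 2·x - 3 + O(x^6).
The coefficient of x^5 is 0.

Final answer: 0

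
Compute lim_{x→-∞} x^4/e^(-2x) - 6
The quotient is an ∞/∞ indeterminate form as x → -∞.
Compare growth rates of the dominant terms (exponentials ≫ polynomials ≫ logarithms), or apply L'Hôpital's rule; the quotient → 0.
Adding the constant: 0 - 6 = -6. Limit = -6.

Final answer: -6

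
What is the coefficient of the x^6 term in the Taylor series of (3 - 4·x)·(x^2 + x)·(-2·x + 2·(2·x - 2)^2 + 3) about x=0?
Expand to order 6: (3 - 4·x)·(x^2 + x)·(-2·x + 2·(2·x - 2)^2 + 3) = -32·x^5 + 64·x^4 - 2·x^3 - 65·x^2 + 33·x + O(x^7).
The coefficient of x^6 is 0.

Final answer: 0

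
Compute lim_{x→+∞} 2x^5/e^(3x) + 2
The quotient is an ∞/∞ indeterminate form as x → +∞.
The exponential denominator e^(3x) dominates the polynomial numerator (e^x ≫ x^5 as x → ∞), so the quotient → 0.
Adding the constant: 0 + 2 = 2. Limit = 2.

Final answer: 2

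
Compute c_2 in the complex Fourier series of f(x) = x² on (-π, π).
Compute the real Fourier coefficients first: a_2 = 1, b_2 = 0.
Then c_2 = (a_2 − i·b_2)/2 = 1/2.

Final answer: 1/2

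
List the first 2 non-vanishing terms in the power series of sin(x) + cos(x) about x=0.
x + 1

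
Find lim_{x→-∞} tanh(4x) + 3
Evaluate the dominant behaviour as x → -∞; each term tends to a finite value or vanishes.
Limit = 2.

Final answer: 2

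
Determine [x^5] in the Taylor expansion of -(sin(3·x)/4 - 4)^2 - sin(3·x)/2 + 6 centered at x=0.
Expand to order 5: -(sin(3·x)/4 - 4)^2 - sin(3·x)/2 + 6 = 243·x^5/80 + 27·x^4/16 - 27·x^3/4 - 9·x^2/16 + 9·x/2 - 10 + O(x^6).
The coefficient of x^5 is 243/80.

Final answer: 243/80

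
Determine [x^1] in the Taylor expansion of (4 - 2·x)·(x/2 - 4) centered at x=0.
Expand to order 1: (4 - 2·x)·(x/2 - 4) = 10·x - 16 + O(x^2).
The coefficient of x^1 is 10.

Final answer: 10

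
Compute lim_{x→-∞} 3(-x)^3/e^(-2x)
This is an ∞/∞ indeterminate form as x → -∞.
Compare growth rates of the dominant terms (exponentials ≫ polynomials ≫ logarithms), or apply L'Hôpital's rule; the quotient → 0.
Limit = 0.

Final answer: 0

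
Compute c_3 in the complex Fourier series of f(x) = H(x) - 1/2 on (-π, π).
Compute the real Fourier coefficients first: a_3 = 0, b_3 = 2/(3·π).
Then c_3 = (a_3 − i·b_3)/2 = -i/(3·π).

Final answer: -i/(3·π)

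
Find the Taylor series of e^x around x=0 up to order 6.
x^6/720 + x^5/120 + x^4/24 + x^3/6 + x^2/2 + x + 1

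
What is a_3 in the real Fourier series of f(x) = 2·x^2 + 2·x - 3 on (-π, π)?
a_3 = (1/π) ∫_{-π}^{π} f(x)·cos(3x) dx.
Evaluate the integral (use parity and integration by parts as needed): a_3 = -8/9.

Final answer: -8/9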